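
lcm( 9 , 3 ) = 9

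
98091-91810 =6281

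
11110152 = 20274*548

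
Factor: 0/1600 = 0 = 0^1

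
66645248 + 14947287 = 81592535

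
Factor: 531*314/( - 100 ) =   -  83367/50 = -  2^( - 1)*3^2*5^( - 2)*59^1*157^1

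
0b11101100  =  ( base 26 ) 92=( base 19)C8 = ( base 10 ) 236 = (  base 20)BG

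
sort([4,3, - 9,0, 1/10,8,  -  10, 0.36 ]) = [ - 10, - 9,0, 1/10, 0.36,3,4,8] 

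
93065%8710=5965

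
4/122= 2/61 =0.03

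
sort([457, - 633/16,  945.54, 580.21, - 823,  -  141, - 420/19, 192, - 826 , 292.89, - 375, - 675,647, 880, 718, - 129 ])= [ - 826, - 823, - 675, - 375, - 141, - 129, - 633/16,- 420/19,192, 292.89,  457 , 580.21,  647,718, 880,945.54]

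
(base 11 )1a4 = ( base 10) 235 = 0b11101011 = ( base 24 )9J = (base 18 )D1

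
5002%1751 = 1500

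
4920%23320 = 4920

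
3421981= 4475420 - 1053439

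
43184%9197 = 6396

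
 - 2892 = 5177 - 8069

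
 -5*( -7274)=36370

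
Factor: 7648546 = 2^1*61^1*71^1 * 883^1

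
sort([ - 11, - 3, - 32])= [ - 32,-11,  -  3 ] 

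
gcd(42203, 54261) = 6029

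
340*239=81260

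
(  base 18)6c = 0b1111000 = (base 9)143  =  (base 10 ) 120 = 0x78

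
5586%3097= 2489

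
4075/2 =4075/2 = 2037.50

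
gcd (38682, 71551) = 1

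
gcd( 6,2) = 2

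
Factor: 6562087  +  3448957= 10011044 = 2^2*2502761^1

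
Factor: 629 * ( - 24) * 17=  - 2^3*3^1*17^2 * 37^1= - 256632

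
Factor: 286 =2^1*11^1*13^1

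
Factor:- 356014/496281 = - 2^1 * 3^(  -  1) * 263^( - 1 )*283^1 = -  566/789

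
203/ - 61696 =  - 203/61696 = - 0.00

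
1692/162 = 10 + 4/9 = 10.44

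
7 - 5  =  2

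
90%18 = 0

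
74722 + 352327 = 427049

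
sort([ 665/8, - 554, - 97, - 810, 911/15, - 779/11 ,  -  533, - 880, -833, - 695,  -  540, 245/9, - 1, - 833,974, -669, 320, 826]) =[ - 880, - 833 , - 833,-810 ,-695, - 669,-554, - 540, - 533, - 97, - 779/11, -1 , 245/9, 911/15, 665/8,320,826,974]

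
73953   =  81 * 913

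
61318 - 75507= - 14189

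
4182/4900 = 2091/2450=0.85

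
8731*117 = 1021527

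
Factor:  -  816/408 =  - 2^1 = - 2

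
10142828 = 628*16151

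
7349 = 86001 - 78652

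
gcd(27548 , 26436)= 4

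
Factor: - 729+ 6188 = 53^1*103^1  =  5459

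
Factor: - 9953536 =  - 2^8*59^1 * 659^1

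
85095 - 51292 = 33803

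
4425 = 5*885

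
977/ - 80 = - 13+63/80 = - 12.21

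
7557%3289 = 979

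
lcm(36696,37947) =3339336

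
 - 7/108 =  - 1 + 101/108 = - 0.06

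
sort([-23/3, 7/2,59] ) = [  -  23/3, 7/2 , 59 ]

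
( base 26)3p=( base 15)6d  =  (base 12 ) 87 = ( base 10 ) 103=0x67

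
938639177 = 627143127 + 311496050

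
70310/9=70310/9= 7812.22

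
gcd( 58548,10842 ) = 6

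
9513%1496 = 537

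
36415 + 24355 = 60770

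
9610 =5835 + 3775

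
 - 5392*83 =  - 447536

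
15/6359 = 15/6359=0.00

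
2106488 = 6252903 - 4146415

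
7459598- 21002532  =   - 13542934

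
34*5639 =191726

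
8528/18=4264/9 = 473.78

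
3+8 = 11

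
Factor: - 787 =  - 787^1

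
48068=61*788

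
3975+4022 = 7997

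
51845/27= 51845/27 = 1920.19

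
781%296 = 189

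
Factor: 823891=79^1 * 10429^1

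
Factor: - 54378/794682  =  -3^1*7^( - 2 ) * 17^( - 1 )*19^1 = - 57/833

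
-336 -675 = - 1011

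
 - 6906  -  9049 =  - 15955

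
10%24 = 10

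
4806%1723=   1360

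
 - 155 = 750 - 905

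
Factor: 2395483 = 211^1* 11353^1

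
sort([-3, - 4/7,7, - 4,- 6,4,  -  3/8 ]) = [ - 6, - 4, - 3,  -  4/7, - 3/8, 4,7] 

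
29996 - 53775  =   - 23779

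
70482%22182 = 3936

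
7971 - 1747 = 6224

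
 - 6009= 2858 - 8867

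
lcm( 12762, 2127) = 12762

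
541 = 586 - 45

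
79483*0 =0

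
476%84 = 56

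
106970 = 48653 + 58317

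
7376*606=4469856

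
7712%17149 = 7712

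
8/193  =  8/193 =0.04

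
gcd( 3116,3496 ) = 76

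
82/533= 2/13 = 0.15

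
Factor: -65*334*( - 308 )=2^3*5^1*7^1*11^1*13^1 * 167^1 = 6686680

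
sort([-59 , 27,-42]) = [ - 59, - 42,27 ]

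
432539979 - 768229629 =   -  335689650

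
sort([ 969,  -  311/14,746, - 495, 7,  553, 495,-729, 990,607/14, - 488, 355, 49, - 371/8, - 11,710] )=[  -  729, - 495,  -  488, - 371/8, - 311/14, - 11, 7, 607/14, 49 , 355, 495,553, 710,746, 969, 990 ]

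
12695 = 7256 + 5439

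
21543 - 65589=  -44046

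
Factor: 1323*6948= 2^2*3^5*7^2*193^1 = 9192204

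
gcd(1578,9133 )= 1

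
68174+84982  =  153156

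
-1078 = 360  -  1438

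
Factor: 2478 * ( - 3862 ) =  - 2^2*3^1 * 7^1*59^1*1931^1 =-9570036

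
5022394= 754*6661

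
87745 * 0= 0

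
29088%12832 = 3424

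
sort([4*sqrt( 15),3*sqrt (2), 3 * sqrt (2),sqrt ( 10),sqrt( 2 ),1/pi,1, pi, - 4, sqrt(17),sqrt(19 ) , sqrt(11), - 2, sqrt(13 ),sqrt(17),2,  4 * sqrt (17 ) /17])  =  [ - 4,-2, 1/pi,4 * sqrt( 17 )/17, 1,sqrt(2), 2,pi,sqrt(10 ),sqrt( 11), sqrt( 13), sqrt(17),sqrt(17) , 3*sqrt(2 ),3*sqrt(2),sqrt(19) , 4*sqrt(15 )]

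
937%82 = 35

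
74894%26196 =22502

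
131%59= 13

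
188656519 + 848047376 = 1036703895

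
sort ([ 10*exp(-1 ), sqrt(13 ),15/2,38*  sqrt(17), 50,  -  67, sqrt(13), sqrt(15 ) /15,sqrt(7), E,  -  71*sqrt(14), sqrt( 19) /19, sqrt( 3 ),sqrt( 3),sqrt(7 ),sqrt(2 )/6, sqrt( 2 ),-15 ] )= [ - 71 * sqrt ( 14 ), - 67,-15, sqrt( 19)/19, sqrt(2 )/6,  sqrt( 15)/15, sqrt ( 2),sqrt(3 ), sqrt( 3),sqrt(7 ), sqrt(7),E,sqrt( 13 ), sqrt( 13 ),10*exp( - 1 ), 15/2,50, 38 * sqrt(17 )]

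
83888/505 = 83888/505 = 166.11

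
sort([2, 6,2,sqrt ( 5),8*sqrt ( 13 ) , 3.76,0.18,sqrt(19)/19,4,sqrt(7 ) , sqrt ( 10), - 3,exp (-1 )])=[-3,0.18,sqrt(19)/19,exp(-1 ),2, 2,sqrt(5),sqrt( 7), sqrt( 10 ), 3.76,4,6,8*sqrt (13 )]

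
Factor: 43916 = 2^2*10979^1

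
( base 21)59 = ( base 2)1110010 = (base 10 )114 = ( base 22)54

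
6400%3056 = 288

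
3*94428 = 283284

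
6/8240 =3/4120 = 0.00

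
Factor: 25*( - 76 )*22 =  - 2^3*5^2*11^1*19^1 = - 41800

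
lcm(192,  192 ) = 192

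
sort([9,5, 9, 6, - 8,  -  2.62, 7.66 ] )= [ - 8,- 2.62, 5,6, 7.66,9,9]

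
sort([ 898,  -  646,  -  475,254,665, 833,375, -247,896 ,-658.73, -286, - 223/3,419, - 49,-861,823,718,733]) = [ - 861, - 658.73,-646, - 475, -286, - 247,-223/3,  -  49, 254, 375,  419,  665 , 718,733, 823,833, 896, 898]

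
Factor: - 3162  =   - 2^1 * 3^1*17^1  *  31^1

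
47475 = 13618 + 33857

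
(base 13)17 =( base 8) 24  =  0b10100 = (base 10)20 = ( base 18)12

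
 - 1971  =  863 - 2834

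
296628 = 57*5204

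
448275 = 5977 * 75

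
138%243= 138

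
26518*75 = 1988850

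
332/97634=166/48817 =0.00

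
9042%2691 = 969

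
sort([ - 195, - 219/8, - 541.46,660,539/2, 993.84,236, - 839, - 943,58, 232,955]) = [-943,-839 , - 541.46,- 195,  -  219/8,58 , 232,  236,539/2, 660 , 955,993.84] 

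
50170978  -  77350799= -27179821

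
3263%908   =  539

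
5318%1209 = 482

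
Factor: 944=2^4*59^1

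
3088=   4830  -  1742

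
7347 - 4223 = 3124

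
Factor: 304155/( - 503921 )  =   - 3^4 * 5^1  *11^( - 1 )*61^ ( - 1 ) = -405/671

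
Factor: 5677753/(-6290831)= - 67^(-1)*93893^( - 1)*5677753^1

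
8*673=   5384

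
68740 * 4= 274960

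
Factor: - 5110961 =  - 67^1*76283^1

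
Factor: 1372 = 2^2 * 7^3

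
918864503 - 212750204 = 706114299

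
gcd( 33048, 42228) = 1836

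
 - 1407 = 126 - 1533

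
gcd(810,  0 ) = 810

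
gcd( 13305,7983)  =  2661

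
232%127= 105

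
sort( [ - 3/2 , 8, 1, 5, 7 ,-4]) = [ - 4, - 3/2,1,  5, 7,8 ] 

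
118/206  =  59/103 = 0.57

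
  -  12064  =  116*( - 104) 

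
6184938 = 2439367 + 3745571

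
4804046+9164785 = 13968831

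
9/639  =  1/71=0.01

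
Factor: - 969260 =-2^2*5^1*48463^1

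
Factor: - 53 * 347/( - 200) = 18391/200 = 2^( - 3) * 5^( - 2) * 53^1*347^1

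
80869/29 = 80869/29  =  2788.59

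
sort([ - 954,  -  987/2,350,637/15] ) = [  -  954,  -  987/2,637/15,350]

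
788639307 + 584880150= 1373519457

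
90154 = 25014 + 65140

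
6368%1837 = 857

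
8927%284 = 123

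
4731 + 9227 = 13958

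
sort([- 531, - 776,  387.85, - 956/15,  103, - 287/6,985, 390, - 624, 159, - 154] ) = [ -776 ,-624,-531,-154,  -  956/15, - 287/6,103,159,387.85,390, 985]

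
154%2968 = 154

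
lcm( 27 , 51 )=459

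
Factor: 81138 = 2^1*3^1*13523^1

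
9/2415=3/805 = 0.00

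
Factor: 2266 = 2^1*11^1 * 103^1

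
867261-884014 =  -16753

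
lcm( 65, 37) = 2405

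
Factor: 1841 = 7^1*263^1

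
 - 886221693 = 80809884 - 967031577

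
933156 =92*10143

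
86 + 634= 720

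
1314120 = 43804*30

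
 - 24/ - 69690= 4/11615 = 0.00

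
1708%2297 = 1708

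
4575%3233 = 1342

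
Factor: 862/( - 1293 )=-2/3 = - 2^1*3^ ( - 1)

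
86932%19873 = 7440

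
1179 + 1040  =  2219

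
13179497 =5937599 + 7241898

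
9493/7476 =1+2017/7476 =1.27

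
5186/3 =1728 +2/3=1728.67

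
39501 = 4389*9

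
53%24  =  5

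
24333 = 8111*3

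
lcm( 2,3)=6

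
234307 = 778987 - 544680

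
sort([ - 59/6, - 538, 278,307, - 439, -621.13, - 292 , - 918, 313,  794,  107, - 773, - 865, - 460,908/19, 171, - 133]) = [ - 918, - 865,  -  773, - 621.13 , -538,-460,  -  439, - 292,-133, - 59/6 , 908/19,107 , 171,278,307,313,794 ]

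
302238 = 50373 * 6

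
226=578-352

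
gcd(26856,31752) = 72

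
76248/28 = 19062/7 = 2723.14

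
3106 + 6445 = 9551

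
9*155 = 1395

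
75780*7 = 530460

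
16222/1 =16222= 16222.00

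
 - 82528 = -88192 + 5664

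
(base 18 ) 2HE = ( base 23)1j2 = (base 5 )12333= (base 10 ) 968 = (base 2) 1111001000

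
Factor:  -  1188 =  - 2^2*3^3*11^1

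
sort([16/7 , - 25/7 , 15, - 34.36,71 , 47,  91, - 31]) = [ - 34.36,- 31, - 25/7, 16/7,15,47,  71, 91 ]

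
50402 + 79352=129754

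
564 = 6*94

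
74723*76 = 5678948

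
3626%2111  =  1515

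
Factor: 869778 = 2^1*3^4*7^1*13^1*59^1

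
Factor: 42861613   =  353^1 *121421^1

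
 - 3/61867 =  - 3/61867  =  - 0.00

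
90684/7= 12954 + 6/7 = 12954.86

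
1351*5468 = 7387268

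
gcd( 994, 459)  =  1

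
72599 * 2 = 145198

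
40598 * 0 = 0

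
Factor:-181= - 181^1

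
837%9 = 0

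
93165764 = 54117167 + 39048597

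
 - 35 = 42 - 77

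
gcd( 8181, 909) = 909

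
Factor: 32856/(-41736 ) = - 37/47 = -  37^1 * 47^ ( - 1 ) 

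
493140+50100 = 543240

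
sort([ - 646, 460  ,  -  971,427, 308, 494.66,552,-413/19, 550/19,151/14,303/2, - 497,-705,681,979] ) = [ - 971,-705, - 646, - 497 ,- 413/19,151/14,550/19,  303/2, 308,  427 , 460, 494.66,552,681,979]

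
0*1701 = 0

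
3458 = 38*91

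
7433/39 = 190 + 23/39  =  190.59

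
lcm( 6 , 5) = 30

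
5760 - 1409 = 4351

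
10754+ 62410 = 73164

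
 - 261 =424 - 685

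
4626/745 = 4626/745  =  6.21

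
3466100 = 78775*44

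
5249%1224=353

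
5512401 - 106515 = 5405886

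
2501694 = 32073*78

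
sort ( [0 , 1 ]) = [0,1 ] 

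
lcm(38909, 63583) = 2606903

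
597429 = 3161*189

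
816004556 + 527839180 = 1343843736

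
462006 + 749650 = 1211656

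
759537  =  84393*9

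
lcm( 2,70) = 70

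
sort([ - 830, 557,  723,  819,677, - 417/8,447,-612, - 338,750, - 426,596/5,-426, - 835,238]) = [ - 835, - 830 ,-612, - 426, - 426 , - 338,- 417/8,  596/5 , 238,  447 , 557,677,723, 750,  819 ]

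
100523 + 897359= 997882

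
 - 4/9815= - 4/9815 = - 0.00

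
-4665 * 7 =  - 32655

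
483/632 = 483/632=0.76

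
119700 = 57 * 2100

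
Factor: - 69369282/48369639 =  - 23123094/16123213 =-2^1*3^1*17^1*226697^1*16123213^( - 1) 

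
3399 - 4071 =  - 672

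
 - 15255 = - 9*1695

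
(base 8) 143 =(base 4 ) 1203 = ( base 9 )120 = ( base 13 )78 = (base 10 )99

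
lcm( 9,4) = 36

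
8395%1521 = 790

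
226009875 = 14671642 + 211338233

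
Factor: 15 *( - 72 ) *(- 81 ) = 2^3*3^7*5^1 = 87480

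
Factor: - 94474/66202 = - 47237/33101 = -  79^ (-1)*419^( - 1 ) * 47237^1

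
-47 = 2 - 49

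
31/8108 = 31/8108 = 0.00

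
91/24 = 3+19/24 = 3.79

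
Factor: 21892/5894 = 26/7= 2^1*7^( - 1 )*13^1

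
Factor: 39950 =2^1*  5^2*17^1*47^1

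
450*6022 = 2709900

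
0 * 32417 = 0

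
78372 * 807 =63246204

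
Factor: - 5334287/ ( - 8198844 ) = 2^( -2)* 3^(-1 )* 7^2*397^(  -  1 )*1721^( - 1 )*108863^1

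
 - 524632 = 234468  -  759100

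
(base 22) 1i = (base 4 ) 220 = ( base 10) 40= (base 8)50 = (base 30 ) 1a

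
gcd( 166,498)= 166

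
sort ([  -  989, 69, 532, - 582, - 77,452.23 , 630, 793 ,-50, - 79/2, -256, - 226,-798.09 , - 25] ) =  [  -  989, - 798.09,  -  582, - 256, - 226, - 77, - 50, - 79/2, - 25,69,452.23, 532, 630, 793]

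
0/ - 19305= 0/1 = - 0.00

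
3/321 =1/107 =0.01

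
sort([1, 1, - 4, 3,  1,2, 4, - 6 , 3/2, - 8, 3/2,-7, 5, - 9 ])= [-9, - 8,-7, - 6, - 4, 1 , 1, 1, 3/2,3/2,  2, 3, 4, 5]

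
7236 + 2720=9956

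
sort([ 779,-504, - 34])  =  [ - 504, - 34, 779 ]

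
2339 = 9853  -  7514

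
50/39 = 1 + 11/39 = 1.28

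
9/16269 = 3/5423 = 0.00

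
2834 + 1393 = 4227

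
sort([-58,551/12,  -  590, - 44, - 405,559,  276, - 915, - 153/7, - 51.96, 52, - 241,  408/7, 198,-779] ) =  [  -  915, - 779, - 590,- 405, - 241, - 58, -51.96,-44,-153/7, 551/12, 52,  408/7,198 , 276, 559 ]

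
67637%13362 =827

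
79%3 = 1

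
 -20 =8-28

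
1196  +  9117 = 10313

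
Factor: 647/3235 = 5^( - 1 ) = 1/5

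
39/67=39/67=0.58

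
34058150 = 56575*602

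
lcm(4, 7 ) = 28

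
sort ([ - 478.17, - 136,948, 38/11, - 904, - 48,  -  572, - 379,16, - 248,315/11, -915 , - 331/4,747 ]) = [ - 915, - 904, - 572, - 478.17, - 379, - 248, - 136, - 331/4 ,-48, 38/11,16,315/11,  747,948 ]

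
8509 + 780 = 9289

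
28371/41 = 691 + 40/41 = 691.98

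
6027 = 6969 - 942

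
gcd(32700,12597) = 3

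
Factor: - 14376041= - 14376041^1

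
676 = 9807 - 9131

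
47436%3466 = 2378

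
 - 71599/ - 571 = 125+ 224/571 = 125.39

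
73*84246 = 6149958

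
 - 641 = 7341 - 7982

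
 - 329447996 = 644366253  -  973814249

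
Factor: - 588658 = -2^1*7^1*19^1*2213^1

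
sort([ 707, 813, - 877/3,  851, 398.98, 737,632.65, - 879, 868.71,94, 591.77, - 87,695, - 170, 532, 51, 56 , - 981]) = [ - 981, - 879, - 877/3, - 170,  -  87, 51,56, 94,398.98, 532, 591.77,632.65,695,707, 737, 813,  851,868.71 ] 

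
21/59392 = 21/59392 = 0.00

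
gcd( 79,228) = 1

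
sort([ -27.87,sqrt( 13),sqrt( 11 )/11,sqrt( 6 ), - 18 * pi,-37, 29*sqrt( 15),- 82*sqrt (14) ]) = [ - 82*sqrt( 14 ),- 18*pi, - 37, - 27.87,sqrt( 11)/11,sqrt(6),sqrt (13 ),29*sqrt( 15)]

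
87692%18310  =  14452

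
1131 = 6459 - 5328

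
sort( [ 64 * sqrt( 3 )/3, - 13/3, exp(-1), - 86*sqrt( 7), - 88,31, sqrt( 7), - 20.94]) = [ - 86*sqrt( 7), - 88, - 20.94,- 13/3,exp(  -  1), sqrt(7 ), 31, 64 * sqrt( 3)/3] 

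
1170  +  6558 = 7728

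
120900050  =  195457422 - 74557372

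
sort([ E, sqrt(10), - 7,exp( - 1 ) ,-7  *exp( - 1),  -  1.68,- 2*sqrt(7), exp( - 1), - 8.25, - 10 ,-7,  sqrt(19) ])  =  [ - 10, - 8.25, - 7, - 7,  -  2*sqrt(7), - 7*exp(-1 ), - 1.68, exp( - 1), exp( - 1), E  ,  sqrt(10), sqrt( 19)]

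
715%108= 67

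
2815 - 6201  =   - 3386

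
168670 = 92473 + 76197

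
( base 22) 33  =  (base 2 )1000101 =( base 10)69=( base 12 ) 59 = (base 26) 2H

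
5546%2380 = 786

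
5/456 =5/456 = 0.01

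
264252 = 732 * 361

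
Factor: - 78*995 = - 77610 = - 2^1 * 3^1 *5^1 * 13^1*199^1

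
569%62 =11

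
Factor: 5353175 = 5^2*233^1*919^1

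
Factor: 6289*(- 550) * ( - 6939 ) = 24001654050=2^1*3^3*5^2*11^1* 19^1*257^1*331^1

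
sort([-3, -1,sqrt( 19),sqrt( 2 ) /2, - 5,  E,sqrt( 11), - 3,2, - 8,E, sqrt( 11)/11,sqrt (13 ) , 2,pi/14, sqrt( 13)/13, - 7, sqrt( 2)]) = [ - 8, - 7, - 5, - 3, - 3,- 1,  pi/14 , sqrt(13)/13,sqrt (11)/11 , sqrt ( 2) /2,  sqrt(2),2,2,E,E , sqrt( 11 ),sqrt( 13), sqrt (19)]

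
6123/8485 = 6123/8485 = 0.72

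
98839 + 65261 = 164100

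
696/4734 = 116/789  =  0.15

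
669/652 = 1 + 17/652 = 1.03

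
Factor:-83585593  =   - 7^1*13^1*41^1*43^1*521^1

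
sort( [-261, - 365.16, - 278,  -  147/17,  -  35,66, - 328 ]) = [ - 365.16,-328,-278, - 261, - 35, - 147/17,66 ] 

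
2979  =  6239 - 3260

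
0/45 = 0= 0.00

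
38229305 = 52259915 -14030610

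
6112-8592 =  - 2480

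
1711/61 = 28+3/61 = 28.05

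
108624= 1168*93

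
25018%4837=833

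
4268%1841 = 586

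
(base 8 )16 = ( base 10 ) 14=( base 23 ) e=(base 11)13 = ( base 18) e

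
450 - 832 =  - 382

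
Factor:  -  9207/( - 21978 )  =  2^( -1 )* 31^1*37^ (-1) = 31/74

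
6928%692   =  8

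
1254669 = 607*2067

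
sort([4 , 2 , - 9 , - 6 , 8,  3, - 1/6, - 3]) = [ - 9, - 6, - 3, - 1/6, 2,  3,4,8 ]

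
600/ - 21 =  - 200/7 = - 28.57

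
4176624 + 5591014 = 9767638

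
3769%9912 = 3769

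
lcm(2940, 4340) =91140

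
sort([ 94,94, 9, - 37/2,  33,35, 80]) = [ - 37/2, 9,33,35, 80, 94, 94 ]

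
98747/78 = 1265 + 77/78 = 1265.99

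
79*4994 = 394526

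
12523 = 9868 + 2655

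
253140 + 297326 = 550466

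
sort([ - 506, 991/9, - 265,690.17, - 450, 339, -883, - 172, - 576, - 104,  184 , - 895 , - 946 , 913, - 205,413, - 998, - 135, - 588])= [ - 998,  -  946, - 895 , -883, - 588,- 576, - 506, - 450, -265, - 205, - 172,-135, - 104,991/9, 184,339,  413,  690.17, 913 ] 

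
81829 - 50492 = 31337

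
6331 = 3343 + 2988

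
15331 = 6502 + 8829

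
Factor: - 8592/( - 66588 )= 2^2*31^( - 1)   =  4/31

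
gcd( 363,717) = 3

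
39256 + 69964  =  109220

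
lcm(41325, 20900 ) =1818300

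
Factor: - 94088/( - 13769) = 2^3*7^( - 2 )*19^1*281^( - 1)*619^1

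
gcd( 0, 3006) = 3006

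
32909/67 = 491 +12/67 = 491.18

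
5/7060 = 1/1412 = 0.00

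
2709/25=108+9/25 = 108.36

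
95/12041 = 95/12041 = 0.01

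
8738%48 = 2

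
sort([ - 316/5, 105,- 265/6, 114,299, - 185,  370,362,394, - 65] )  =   [  -  185 , - 65,-316/5,-265/6,105, 114,299,  362, 370, 394] 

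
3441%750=441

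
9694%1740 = 994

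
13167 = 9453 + 3714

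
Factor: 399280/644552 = 70/113 =2^1*5^1*7^1*113^(-1)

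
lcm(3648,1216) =3648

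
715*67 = 47905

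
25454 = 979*26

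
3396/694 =1698/347 = 4.89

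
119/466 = 119/466 = 0.26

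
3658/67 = 3658/67 = 54.60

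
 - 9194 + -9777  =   - 18971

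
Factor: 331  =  331^1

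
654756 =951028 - 296272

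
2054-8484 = -6430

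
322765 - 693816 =-371051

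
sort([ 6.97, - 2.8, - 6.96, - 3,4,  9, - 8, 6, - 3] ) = [ - 8,  -  6.96, - 3, - 3 , - 2.8,4, 6 , 6.97 , 9]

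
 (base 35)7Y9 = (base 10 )9774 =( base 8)23056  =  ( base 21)1139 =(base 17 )1gdg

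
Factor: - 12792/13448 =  - 39/41 = - 3^1*13^1*41^ (- 1)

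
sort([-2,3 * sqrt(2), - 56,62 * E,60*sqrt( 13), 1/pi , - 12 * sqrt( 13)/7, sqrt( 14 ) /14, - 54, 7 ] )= [ - 56,  -  54,  -  12*sqrt( 13)/7,- 2,sqrt(14)/14,  1/pi,3*sqrt(2),7, 62*E, 60*sqrt(13) ]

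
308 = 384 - 76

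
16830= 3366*5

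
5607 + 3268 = 8875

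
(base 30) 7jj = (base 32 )6n9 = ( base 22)E53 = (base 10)6889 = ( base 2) 1101011101001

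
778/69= 11  +  19/69 = 11.28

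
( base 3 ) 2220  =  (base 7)141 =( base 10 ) 78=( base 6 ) 210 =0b1001110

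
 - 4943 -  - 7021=2078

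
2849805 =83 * 34335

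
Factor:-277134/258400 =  - 2^( - 4) * 3^1*5^( - 2 )*11^1*13^1 = - 429/400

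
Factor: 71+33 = 104 = 2^3 * 13^1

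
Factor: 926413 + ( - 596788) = 329625 = 3^2*5^3*293^1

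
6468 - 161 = 6307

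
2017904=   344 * 5866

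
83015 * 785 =65166775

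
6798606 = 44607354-37808748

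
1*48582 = 48582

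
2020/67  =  2020/67= 30.15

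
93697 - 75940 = 17757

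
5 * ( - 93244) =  - 466220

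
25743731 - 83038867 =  - 57295136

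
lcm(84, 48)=336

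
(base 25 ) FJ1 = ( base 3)111111212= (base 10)9851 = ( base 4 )2121323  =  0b10011001111011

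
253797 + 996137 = 1249934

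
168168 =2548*66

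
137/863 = 137/863 =0.16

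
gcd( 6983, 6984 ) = 1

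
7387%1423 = 272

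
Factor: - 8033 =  - 29^1*277^1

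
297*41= 12177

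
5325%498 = 345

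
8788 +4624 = 13412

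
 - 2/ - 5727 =2/5727=   0.00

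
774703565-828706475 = -54002910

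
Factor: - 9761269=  - 7^1*19^1*23^1*3191^1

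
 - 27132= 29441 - 56573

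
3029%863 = 440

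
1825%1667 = 158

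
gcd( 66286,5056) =2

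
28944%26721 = 2223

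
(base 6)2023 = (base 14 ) 23d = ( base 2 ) 110111111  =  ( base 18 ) 16f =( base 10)447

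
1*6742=6742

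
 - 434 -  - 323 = - 111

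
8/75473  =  8/75473 = 0.00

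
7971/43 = 185+16/43 = 185.37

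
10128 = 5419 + 4709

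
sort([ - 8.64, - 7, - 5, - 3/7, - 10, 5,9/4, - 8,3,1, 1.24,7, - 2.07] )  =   [ - 10, - 8.64, - 8, - 7, - 5, - 2.07, - 3/7,1,1.24, 9/4,3, 5, 7 ]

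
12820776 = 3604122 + 9216654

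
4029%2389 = 1640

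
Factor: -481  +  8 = - 11^1*43^1= - 473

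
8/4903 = 8/4903 = 0.00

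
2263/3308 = 2263/3308 = 0.68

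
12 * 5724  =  68688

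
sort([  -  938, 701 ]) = [ - 938 , 701]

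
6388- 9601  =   - 3213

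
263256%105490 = 52276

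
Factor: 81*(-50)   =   - 2^1* 3^4*5^2 = - 4050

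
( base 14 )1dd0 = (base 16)1562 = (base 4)1111202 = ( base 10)5474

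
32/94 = 16/47= 0.34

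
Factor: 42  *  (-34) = - 1428 = - 2^2*3^1*7^1*17^1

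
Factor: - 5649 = - 3^1  *  7^1*269^1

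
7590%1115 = 900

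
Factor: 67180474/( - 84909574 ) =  - 33590237/42454787 = -  977^1*983^( - 1)* 34381^1 * 43189^(-1)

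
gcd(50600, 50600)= 50600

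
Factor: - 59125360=-2^4 * 5^1*7^2*15083^1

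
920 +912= 1832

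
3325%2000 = 1325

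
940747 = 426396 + 514351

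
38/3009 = 38/3009 = 0.01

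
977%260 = 197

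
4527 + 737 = 5264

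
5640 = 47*120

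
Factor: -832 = -2^6* 13^1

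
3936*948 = 3731328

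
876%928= 876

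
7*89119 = 623833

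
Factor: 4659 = 3^1 * 1553^1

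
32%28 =4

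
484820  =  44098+440722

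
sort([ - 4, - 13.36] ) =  [ -13.36, - 4] 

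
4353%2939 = 1414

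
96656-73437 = 23219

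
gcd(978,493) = 1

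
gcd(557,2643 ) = 1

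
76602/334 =38301/167 = 229.35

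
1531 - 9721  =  -8190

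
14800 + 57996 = 72796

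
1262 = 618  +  644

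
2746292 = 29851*92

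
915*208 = 190320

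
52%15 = 7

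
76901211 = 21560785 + 55340426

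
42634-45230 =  - 2596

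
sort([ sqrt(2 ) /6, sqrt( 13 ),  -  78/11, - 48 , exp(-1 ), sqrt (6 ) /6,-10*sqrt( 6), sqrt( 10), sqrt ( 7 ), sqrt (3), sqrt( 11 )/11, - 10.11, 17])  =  [ - 48,-10*sqrt( 6) , - 10.11, - 78/11 , sqrt( 2 ) /6, sqrt ( 11 ) /11,exp(-1) , sqrt( 6)/6, sqrt(3 ), sqrt(7), sqrt( 10), sqrt( 13),17]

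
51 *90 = 4590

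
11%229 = 11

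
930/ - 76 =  - 13 + 29/38=-12.24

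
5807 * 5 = 29035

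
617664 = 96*6434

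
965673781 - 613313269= 352360512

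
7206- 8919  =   - 1713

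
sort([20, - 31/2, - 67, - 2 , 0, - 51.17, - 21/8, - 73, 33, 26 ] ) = [ - 73, - 67,  -  51.17, - 31/2, - 21/8, - 2,0, 20,  26, 33]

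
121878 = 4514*27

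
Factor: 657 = 3^2*73^1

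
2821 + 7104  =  9925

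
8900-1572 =7328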